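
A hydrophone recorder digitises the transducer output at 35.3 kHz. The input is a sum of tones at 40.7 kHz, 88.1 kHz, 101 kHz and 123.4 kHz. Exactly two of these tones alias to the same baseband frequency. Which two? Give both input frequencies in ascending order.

88.1 kHz, 123.4 kHz

fs/2 = 17.65 kHz.
40.7 kHz mod fs = 5.4 kHz.
5.4 kHz ≤ fs/2 = 17.65 kHz, appears at 5.4 kHz.
88.1 kHz mod fs = 17.5 kHz.
17.5 kHz ≤ fs/2 = 17.65 kHz, appears at 17.5 kHz.
101 kHz mod fs = 30.4 kHz.
30.4 kHz > fs/2 = 17.65 kHz, folds to fs − 30.4 kHz = 4.9 kHz.
123.4 kHz mod fs = 17.5 kHz.
17.5 kHz ≤ fs/2 = 17.65 kHz, appears at 17.5 kHz.
88.1 kHz and 123.4 kHz both map to 17.5 kHz.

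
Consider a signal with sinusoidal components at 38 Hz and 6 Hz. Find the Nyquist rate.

76 Hz

Highest-frequency component: 38 Hz.
Nyquist rate = 2 × 38 Hz = 76 Hz.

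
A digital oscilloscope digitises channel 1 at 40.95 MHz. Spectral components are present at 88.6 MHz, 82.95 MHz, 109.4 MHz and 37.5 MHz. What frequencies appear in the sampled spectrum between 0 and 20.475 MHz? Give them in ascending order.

1.05 MHz, 3.45 MHz, 6.7 MHz, 13.45 MHz

fs/2 = 20.475 MHz.
88.6 MHz mod fs = 6.7 MHz.
6.7 MHz ≤ fs/2 = 20.475 MHz, appears at 6.7 MHz.
82.95 MHz mod fs = 1.05 MHz.
1.05 MHz ≤ fs/2 = 20.475 MHz, appears at 1.05 MHz.
109.4 MHz mod fs = 27.5 MHz.
27.5 MHz > fs/2 = 20.475 MHz, folds to fs − 27.5 MHz = 13.45 MHz.
37.5 MHz > fs/2 = 20.475 MHz, folds to fs − 37.5 MHz = 3.45 MHz.
Distinct values: {1.05 MHz, 3.45 MHz, 6.7 MHz, 13.45 MHz}.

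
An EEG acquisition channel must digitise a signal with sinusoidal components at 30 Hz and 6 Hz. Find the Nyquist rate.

60 Hz

Highest-frequency component: 30 Hz.
Nyquist rate = 2 × 30 Hz = 60 Hz.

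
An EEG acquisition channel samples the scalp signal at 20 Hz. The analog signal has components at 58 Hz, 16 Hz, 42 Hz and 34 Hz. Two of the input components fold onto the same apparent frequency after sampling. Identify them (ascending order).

fs/2 = 10 Hz.
58 Hz mod fs = 18 Hz.
18 Hz > fs/2 = 10 Hz, folds to fs − 18 Hz = 2 Hz.
16 Hz > fs/2 = 10 Hz, folds to fs − 16 Hz = 4 Hz.
42 Hz mod fs = 2 Hz.
2 Hz ≤ fs/2 = 10 Hz, appears at 2 Hz.
34 Hz mod fs = 14 Hz.
14 Hz > fs/2 = 10 Hz, folds to fs − 14 Hz = 6 Hz.
42 Hz and 58 Hz both map to 2 Hz.

42 Hz, 58 Hz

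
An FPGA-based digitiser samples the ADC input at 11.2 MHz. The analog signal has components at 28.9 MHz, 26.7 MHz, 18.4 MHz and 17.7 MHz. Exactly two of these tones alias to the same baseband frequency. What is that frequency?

4.7 MHz

fs/2 = 5.6 MHz.
28.9 MHz mod fs = 6.5 MHz.
6.5 MHz > fs/2 = 5.6 MHz, folds to fs − 6.5 MHz = 4.7 MHz.
26.7 MHz mod fs = 4.3 MHz.
4.3 MHz ≤ fs/2 = 5.6 MHz, appears at 4.3 MHz.
18.4 MHz mod fs = 7.2 MHz.
7.2 MHz > fs/2 = 5.6 MHz, folds to fs − 7.2 MHz = 4 MHz.
17.7 MHz mod fs = 6.5 MHz.
6.5 MHz > fs/2 = 5.6 MHz, folds to fs − 6.5 MHz = 4.7 MHz.
17.7 MHz and 28.9 MHz both map to 4.7 MHz.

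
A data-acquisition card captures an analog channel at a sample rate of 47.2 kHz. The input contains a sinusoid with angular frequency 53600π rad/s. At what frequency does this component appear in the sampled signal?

ω = 53600π rad/s → f = ω/(2π) = 26800 Hz = 26.8 kHz.
26.8 kHz > fs/2 = 23.6 kHz, folds to fs − 26.8 kHz = 20.4 kHz.

20.4 kHz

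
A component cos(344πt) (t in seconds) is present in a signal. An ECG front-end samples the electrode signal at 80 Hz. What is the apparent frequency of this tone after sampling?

12 Hz

ω = 344π rad/s → f = ω/(2π) = 172 Hz.
172 Hz mod fs = 12 Hz.
12 Hz ≤ fs/2 = 40 Hz, appears at 12 Hz.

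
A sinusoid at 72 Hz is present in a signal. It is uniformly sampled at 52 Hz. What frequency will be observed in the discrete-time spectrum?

20 Hz

72 Hz mod fs = 20 Hz.
20 Hz ≤ fs/2 = 26 Hz, appears at 20 Hz.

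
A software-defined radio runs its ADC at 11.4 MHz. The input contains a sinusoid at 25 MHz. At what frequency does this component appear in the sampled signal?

2.2 MHz

25 MHz mod fs = 2.2 MHz.
2.2 MHz ≤ fs/2 = 5.7 MHz, appears at 2.2 MHz.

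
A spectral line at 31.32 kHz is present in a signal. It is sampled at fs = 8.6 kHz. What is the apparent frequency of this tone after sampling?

31.32 kHz mod fs = 5.52 kHz.
5.52 kHz > fs/2 = 4.3 kHz, folds to fs − 5.52 kHz = 3.08 kHz.

3.08 kHz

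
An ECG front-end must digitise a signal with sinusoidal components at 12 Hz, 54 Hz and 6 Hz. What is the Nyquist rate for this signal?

Highest-frequency component: 54 Hz.
Nyquist rate = 2 × 54 Hz = 108 Hz.

108 Hz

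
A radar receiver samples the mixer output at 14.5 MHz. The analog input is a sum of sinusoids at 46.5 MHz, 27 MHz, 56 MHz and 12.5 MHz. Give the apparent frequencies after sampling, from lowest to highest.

2 MHz, 3 MHz

fs/2 = 7.25 MHz.
46.5 MHz mod fs = 3 MHz.
3 MHz ≤ fs/2 = 7.25 MHz, appears at 3 MHz.
27 MHz mod fs = 12.5 MHz.
12.5 MHz > fs/2 = 7.25 MHz, folds to fs − 12.5 MHz = 2 MHz.
56 MHz mod fs = 12.5 MHz.
12.5 MHz > fs/2 = 7.25 MHz, folds to fs − 12.5 MHz = 2 MHz.
12.5 MHz > fs/2 = 7.25 MHz, folds to fs − 12.5 MHz = 2 MHz.
Distinct values: {2 MHz, 3 MHz}.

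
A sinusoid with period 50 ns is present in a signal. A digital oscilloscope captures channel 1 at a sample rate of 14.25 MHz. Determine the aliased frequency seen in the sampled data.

5.75 MHz

T = 50 ns → f = 1/T = 20 MHz.
20 MHz mod fs = 5.75 MHz.
5.75 MHz ≤ fs/2 = 7.125 MHz, appears at 5.75 MHz.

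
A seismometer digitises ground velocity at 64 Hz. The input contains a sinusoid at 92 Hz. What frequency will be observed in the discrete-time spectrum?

92 Hz mod fs = 28 Hz.
28 Hz ≤ fs/2 = 32 Hz, appears at 28 Hz.

28 Hz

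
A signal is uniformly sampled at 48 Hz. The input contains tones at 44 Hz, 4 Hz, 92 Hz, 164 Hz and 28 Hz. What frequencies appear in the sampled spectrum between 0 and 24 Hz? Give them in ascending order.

fs/2 = 24 Hz.
44 Hz > fs/2 = 24 Hz, folds to fs − 44 Hz = 4 Hz.
4 Hz ≤ fs/2 = 24 Hz, passes unchanged.
92 Hz mod fs = 44 Hz.
44 Hz > fs/2 = 24 Hz, folds to fs − 44 Hz = 4 Hz.
164 Hz mod fs = 20 Hz.
20 Hz ≤ fs/2 = 24 Hz, appears at 20 Hz.
28 Hz > fs/2 = 24 Hz, folds to fs − 28 Hz = 20 Hz.
Distinct values: {4 Hz, 20 Hz}.

4 Hz, 20 Hz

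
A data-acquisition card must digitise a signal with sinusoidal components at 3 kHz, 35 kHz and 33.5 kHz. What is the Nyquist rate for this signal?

70 kHz

Highest-frequency component: 35 kHz.
Nyquist rate = 2 × 35 kHz = 70 kHz.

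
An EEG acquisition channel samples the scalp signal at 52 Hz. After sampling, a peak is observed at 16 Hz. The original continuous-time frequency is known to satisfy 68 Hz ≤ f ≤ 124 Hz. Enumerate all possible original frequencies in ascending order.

68 Hz, 88 Hz, 120 Hz

Frequencies that alias to 16 Hz are k·fs ± 16 Hz for integer k ≥ 0.
k=0: 16 Hz.
k=1: 36 Hz, 68 Hz.
k=2: 88 Hz, 120 Hz.
k=3: 140 Hz, 172 Hz.
Within [68 Hz, 124 Hz]: 68 Hz, 88 Hz, 120 Hz.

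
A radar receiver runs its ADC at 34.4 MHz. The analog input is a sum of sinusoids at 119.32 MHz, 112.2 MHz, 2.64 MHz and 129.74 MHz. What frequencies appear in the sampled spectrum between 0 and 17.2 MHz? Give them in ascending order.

fs/2 = 17.2 MHz.
119.32 MHz mod fs = 16.12 MHz.
16.12 MHz ≤ fs/2 = 17.2 MHz, appears at 16.12 MHz.
112.2 MHz mod fs = 9 MHz.
9 MHz ≤ fs/2 = 17.2 MHz, appears at 9 MHz.
2.64 MHz ≤ fs/2 = 17.2 MHz, passes unchanged.
129.74 MHz mod fs = 26.54 MHz.
26.54 MHz > fs/2 = 17.2 MHz, folds to fs − 26.54 MHz = 7.86 MHz.
Distinct values: {2.64 MHz, 7.86 MHz, 9 MHz, 16.12 MHz}.

2.64 MHz, 7.86 MHz, 9 MHz, 16.12 MHz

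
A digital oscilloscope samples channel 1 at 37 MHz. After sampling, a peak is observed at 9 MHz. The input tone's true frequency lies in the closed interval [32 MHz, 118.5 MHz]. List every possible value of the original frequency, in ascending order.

46 MHz, 65 MHz, 83 MHz, 102 MHz

Frequencies that alias to 9 MHz are k·fs ± 9 MHz for integer k ≥ 0.
k=0: 9 MHz.
k=1: 28 MHz, 46 MHz.
k=2: 65 MHz, 83 MHz.
k=3: 102 MHz, 120 MHz.
k=4: 139 MHz, 157 MHz.
Within [32 MHz, 118.5 MHz]: 46 MHz, 65 MHz, 83 MHz, 102 MHz.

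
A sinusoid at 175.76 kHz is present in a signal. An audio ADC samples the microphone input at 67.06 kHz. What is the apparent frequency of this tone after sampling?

25.42 kHz

175.76 kHz mod fs = 41.64 kHz.
41.64 kHz > fs/2 = 33.53 kHz, folds to fs − 41.64 kHz = 25.42 kHz.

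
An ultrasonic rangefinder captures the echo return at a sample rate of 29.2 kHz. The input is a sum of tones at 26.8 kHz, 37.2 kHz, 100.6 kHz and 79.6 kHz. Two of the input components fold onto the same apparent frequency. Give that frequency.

fs/2 = 14.6 kHz.
26.8 kHz > fs/2 = 14.6 kHz, folds to fs − 26.8 kHz = 2.4 kHz.
37.2 kHz mod fs = 8 kHz.
8 kHz ≤ fs/2 = 14.6 kHz, appears at 8 kHz.
100.6 kHz mod fs = 13 kHz.
13 kHz ≤ fs/2 = 14.6 kHz, appears at 13 kHz.
79.6 kHz mod fs = 21.2 kHz.
21.2 kHz > fs/2 = 14.6 kHz, folds to fs − 21.2 kHz = 8 kHz.
37.2 kHz and 79.6 kHz both map to 8 kHz.

8 kHz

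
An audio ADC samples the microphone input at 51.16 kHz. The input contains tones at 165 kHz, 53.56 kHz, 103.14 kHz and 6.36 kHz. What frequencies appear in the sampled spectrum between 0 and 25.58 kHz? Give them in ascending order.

0.82 kHz, 2.4 kHz, 6.36 kHz, 11.52 kHz

fs/2 = 25.58 kHz.
165 kHz mod fs = 11.52 kHz.
11.52 kHz ≤ fs/2 = 25.58 kHz, appears at 11.52 kHz.
53.56 kHz mod fs = 2.4 kHz.
2.4 kHz ≤ fs/2 = 25.58 kHz, appears at 2.4 kHz.
103.14 kHz mod fs = 0.82 kHz.
0.82 kHz ≤ fs/2 = 25.58 kHz, appears at 0.82 kHz.
6.36 kHz ≤ fs/2 = 25.58 kHz, passes unchanged.
Distinct values: {0.82 kHz, 2.4 kHz, 6.36 kHz, 11.52 kHz}.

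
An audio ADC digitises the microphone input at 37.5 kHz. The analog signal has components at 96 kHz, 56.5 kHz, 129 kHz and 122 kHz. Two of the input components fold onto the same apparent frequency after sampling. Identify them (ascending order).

fs/2 = 18.75 kHz.
96 kHz mod fs = 21 kHz.
21 kHz > fs/2 = 18.75 kHz, folds to fs − 21 kHz = 16.5 kHz.
56.5 kHz mod fs = 19 kHz.
19 kHz > fs/2 = 18.75 kHz, folds to fs − 19 kHz = 18.5 kHz.
129 kHz mod fs = 16.5 kHz.
16.5 kHz ≤ fs/2 = 18.75 kHz, appears at 16.5 kHz.
122 kHz mod fs = 9.5 kHz.
9.5 kHz ≤ fs/2 = 18.75 kHz, appears at 9.5 kHz.
96 kHz and 129 kHz both map to 16.5 kHz.

96 kHz, 129 kHz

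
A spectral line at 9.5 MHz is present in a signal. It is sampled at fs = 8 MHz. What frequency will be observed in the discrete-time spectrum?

1.5 MHz

9.5 MHz mod fs = 1.5 MHz.
1.5 MHz ≤ fs/2 = 4 MHz, appears at 1.5 MHz.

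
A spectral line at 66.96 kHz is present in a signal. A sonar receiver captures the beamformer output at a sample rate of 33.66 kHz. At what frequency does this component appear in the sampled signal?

0.36 kHz

66.96 kHz mod fs = 33.3 kHz.
33.3 kHz > fs/2 = 16.83 kHz, folds to fs − 33.3 kHz = 0.36 kHz.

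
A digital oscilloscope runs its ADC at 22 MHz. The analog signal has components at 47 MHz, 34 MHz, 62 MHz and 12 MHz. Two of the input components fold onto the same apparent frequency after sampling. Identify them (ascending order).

fs/2 = 11 MHz.
47 MHz mod fs = 3 MHz.
3 MHz ≤ fs/2 = 11 MHz, appears at 3 MHz.
34 MHz mod fs = 12 MHz.
12 MHz > fs/2 = 11 MHz, folds to fs − 12 MHz = 10 MHz.
62 MHz mod fs = 18 MHz.
18 MHz > fs/2 = 11 MHz, folds to fs − 18 MHz = 4 MHz.
12 MHz > fs/2 = 11 MHz, folds to fs − 12 MHz = 10 MHz.
12 MHz and 34 MHz both map to 10 MHz.

12 MHz, 34 MHz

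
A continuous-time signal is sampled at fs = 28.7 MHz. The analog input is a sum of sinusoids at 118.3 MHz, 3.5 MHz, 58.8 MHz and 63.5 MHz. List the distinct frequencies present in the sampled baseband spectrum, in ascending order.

1.4 MHz, 3.5 MHz, 6.1 MHz

fs/2 = 14.35 MHz.
118.3 MHz mod fs = 3.5 MHz.
3.5 MHz ≤ fs/2 = 14.35 MHz, appears at 3.5 MHz.
3.5 MHz ≤ fs/2 = 14.35 MHz, passes unchanged.
58.8 MHz mod fs = 1.4 MHz.
1.4 MHz ≤ fs/2 = 14.35 MHz, appears at 1.4 MHz.
63.5 MHz mod fs = 6.1 MHz.
6.1 MHz ≤ fs/2 = 14.35 MHz, appears at 6.1 MHz.
Distinct values: {1.4 MHz, 3.5 MHz, 6.1 MHz}.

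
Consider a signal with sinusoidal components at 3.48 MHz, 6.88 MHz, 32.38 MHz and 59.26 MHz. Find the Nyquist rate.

Highest-frequency component: 59.26 MHz.
Nyquist rate = 2 × 59.26 MHz = 118.52 MHz.

118.52 MHz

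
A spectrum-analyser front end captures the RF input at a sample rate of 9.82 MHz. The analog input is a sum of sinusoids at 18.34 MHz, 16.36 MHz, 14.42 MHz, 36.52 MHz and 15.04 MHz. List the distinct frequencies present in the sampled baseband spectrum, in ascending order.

1.3 MHz, 2.76 MHz, 3.28 MHz, 4.6 MHz

fs/2 = 4.91 MHz.
18.34 MHz mod fs = 8.52 MHz.
8.52 MHz > fs/2 = 4.91 MHz, folds to fs − 8.52 MHz = 1.3 MHz.
16.36 MHz mod fs = 6.54 MHz.
6.54 MHz > fs/2 = 4.91 MHz, folds to fs − 6.54 MHz = 3.28 MHz.
14.42 MHz mod fs = 4.6 MHz.
4.6 MHz ≤ fs/2 = 4.91 MHz, appears at 4.6 MHz.
36.52 MHz mod fs = 7.06 MHz.
7.06 MHz > fs/2 = 4.91 MHz, folds to fs − 7.06 MHz = 2.76 MHz.
15.04 MHz mod fs = 5.22 MHz.
5.22 MHz > fs/2 = 4.91 MHz, folds to fs − 5.22 MHz = 4.6 MHz.
Distinct values: {1.3 MHz, 2.76 MHz, 3.28 MHz, 4.6 MHz}.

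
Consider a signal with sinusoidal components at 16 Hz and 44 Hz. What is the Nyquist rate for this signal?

Highest-frequency component: 44 Hz.
Nyquist rate = 2 × 44 Hz = 88 Hz.

88 Hz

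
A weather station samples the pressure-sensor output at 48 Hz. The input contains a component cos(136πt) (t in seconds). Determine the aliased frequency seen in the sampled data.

ω = 136π rad/s → f = ω/(2π) = 68 Hz.
68 Hz mod fs = 20 Hz.
20 Hz ≤ fs/2 = 24 Hz, appears at 20 Hz.

20 Hz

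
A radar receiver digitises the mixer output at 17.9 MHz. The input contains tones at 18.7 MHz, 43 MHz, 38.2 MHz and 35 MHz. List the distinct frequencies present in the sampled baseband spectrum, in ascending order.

fs/2 = 8.95 MHz.
18.7 MHz mod fs = 0.8 MHz.
0.8 MHz ≤ fs/2 = 8.95 MHz, appears at 0.8 MHz.
43 MHz mod fs = 7.2 MHz.
7.2 MHz ≤ fs/2 = 8.95 MHz, appears at 7.2 MHz.
38.2 MHz mod fs = 2.4 MHz.
2.4 MHz ≤ fs/2 = 8.95 MHz, appears at 2.4 MHz.
35 MHz mod fs = 17.1 MHz.
17.1 MHz > fs/2 = 8.95 MHz, folds to fs − 17.1 MHz = 0.8 MHz.
Distinct values: {0.8 MHz, 2.4 MHz, 7.2 MHz}.

0.8 MHz, 2.4 MHz, 7.2 MHz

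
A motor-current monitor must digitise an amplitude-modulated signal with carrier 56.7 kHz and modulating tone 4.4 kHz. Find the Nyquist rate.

AM sidebands sit at fc ± fm = 52.3 kHz and 61.1 kHz.
Highest-frequency component: 61.1 kHz.
Nyquist rate = 2 × 61.1 kHz = 122.2 kHz.

122.2 kHz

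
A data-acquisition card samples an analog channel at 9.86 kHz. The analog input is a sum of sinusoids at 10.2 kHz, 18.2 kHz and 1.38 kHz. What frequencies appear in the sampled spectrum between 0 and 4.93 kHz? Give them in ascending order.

fs/2 = 4.93 kHz.
10.2 kHz mod fs = 0.34 kHz.
0.34 kHz ≤ fs/2 = 4.93 kHz, appears at 0.34 kHz.
18.2 kHz mod fs = 8.34 kHz.
8.34 kHz > fs/2 = 4.93 kHz, folds to fs − 8.34 kHz = 1.52 kHz.
1.38 kHz ≤ fs/2 = 4.93 kHz, passes unchanged.
Distinct values: {0.34 kHz, 1.38 kHz, 1.52 kHz}.

0.34 kHz, 1.38 kHz, 1.52 kHz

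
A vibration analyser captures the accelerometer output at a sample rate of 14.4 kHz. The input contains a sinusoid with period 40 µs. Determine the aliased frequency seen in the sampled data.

T = 40 µs → f = 1/T = 25 kHz.
25 kHz mod fs = 10.6 kHz.
10.6 kHz > fs/2 = 7.2 kHz, folds to fs − 10.6 kHz = 3.8 kHz.

3.8 kHz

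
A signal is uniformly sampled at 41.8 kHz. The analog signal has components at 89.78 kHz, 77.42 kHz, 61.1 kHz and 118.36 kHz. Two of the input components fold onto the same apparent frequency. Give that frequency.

fs/2 = 20.9 kHz.
89.78 kHz mod fs = 6.18 kHz.
6.18 kHz ≤ fs/2 = 20.9 kHz, appears at 6.18 kHz.
77.42 kHz mod fs = 35.62 kHz.
35.62 kHz > fs/2 = 20.9 kHz, folds to fs − 35.62 kHz = 6.18 kHz.
61.1 kHz mod fs = 19.3 kHz.
19.3 kHz ≤ fs/2 = 20.9 kHz, appears at 19.3 kHz.
118.36 kHz mod fs = 34.76 kHz.
34.76 kHz > fs/2 = 20.9 kHz, folds to fs − 34.76 kHz = 7.04 kHz.
77.42 kHz and 89.78 kHz both map to 6.18 kHz.

6.18 kHz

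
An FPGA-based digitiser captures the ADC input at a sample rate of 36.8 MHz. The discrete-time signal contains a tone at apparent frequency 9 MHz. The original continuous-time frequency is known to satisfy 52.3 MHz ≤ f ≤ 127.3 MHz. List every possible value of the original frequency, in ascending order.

Frequencies that alias to 9 MHz are k·fs ± 9 MHz for integer k ≥ 0.
k=0: 9 MHz.
k=1: 27.8 MHz, 45.8 MHz.
k=2: 64.6 MHz, 82.6 MHz.
k=3: 101.4 MHz, 119.4 MHz.
k=4: 138.2 MHz, 156.2 MHz.
Within [52.3 MHz, 127.3 MHz]: 64.6 MHz, 82.6 MHz, 101.4 MHz, 119.4 MHz.

64.6 MHz, 82.6 MHz, 101.4 MHz, 119.4 MHz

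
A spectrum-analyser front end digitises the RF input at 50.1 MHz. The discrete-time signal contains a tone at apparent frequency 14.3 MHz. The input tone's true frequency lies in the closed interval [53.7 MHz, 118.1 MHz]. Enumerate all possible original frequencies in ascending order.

Frequencies that alias to 14.3 MHz are k·fs ± 14.3 MHz for integer k ≥ 0.
k=0: 14.3 MHz.
k=1: 35.8 MHz, 64.4 MHz.
k=2: 85.9 MHz, 114.5 MHz.
k=3: 136 MHz, 164.6 MHz.
Within [53.7 MHz, 118.1 MHz]: 64.4 MHz, 85.9 MHz, 114.5 MHz.

64.4 MHz, 85.9 MHz, 114.5 MHz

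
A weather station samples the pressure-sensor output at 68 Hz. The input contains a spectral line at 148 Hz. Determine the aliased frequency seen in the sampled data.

148 Hz mod fs = 12 Hz.
12 Hz ≤ fs/2 = 34 Hz, appears at 12 Hz.

12 Hz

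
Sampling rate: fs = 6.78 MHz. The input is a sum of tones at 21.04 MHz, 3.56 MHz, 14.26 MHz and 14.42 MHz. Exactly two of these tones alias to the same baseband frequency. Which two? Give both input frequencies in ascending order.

14.26 MHz, 21.04 MHz

fs/2 = 3.39 MHz.
21.04 MHz mod fs = 0.7 MHz.
0.7 MHz ≤ fs/2 = 3.39 MHz, appears at 0.7 MHz.
3.56 MHz > fs/2 = 3.39 MHz, folds to fs − 3.56 MHz = 3.22 MHz.
14.26 MHz mod fs = 0.7 MHz.
0.7 MHz ≤ fs/2 = 3.39 MHz, appears at 0.7 MHz.
14.42 MHz mod fs = 0.86 MHz.
0.86 MHz ≤ fs/2 = 3.39 MHz, appears at 0.86 MHz.
14.26 MHz and 21.04 MHz both map to 0.7 MHz.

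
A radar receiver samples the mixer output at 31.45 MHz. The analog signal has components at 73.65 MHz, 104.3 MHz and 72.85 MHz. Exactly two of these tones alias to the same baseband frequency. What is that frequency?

9.95 MHz

fs/2 = 15.725 MHz.
73.65 MHz mod fs = 10.75 MHz.
10.75 MHz ≤ fs/2 = 15.725 MHz, appears at 10.75 MHz.
104.3 MHz mod fs = 9.95 MHz.
9.95 MHz ≤ fs/2 = 15.725 MHz, appears at 9.95 MHz.
72.85 MHz mod fs = 9.95 MHz.
9.95 MHz ≤ fs/2 = 15.725 MHz, appears at 9.95 MHz.
72.85 MHz and 104.3 MHz both map to 9.95 MHz.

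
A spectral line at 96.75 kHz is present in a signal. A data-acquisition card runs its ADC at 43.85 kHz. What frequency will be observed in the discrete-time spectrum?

96.75 kHz mod fs = 9.05 kHz.
9.05 kHz ≤ fs/2 = 21.925 kHz, appears at 9.05 kHz.

9.05 kHz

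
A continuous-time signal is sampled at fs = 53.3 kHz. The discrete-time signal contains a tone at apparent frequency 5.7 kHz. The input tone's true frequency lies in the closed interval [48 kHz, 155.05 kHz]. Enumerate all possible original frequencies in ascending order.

59 kHz, 100.9 kHz, 112.3 kHz, 154.2 kHz

Frequencies that alias to 5.7 kHz are k·fs ± 5.7 kHz for integer k ≥ 0.
k=0: 5.7 kHz.
k=1: 47.6 kHz, 59 kHz.
k=2: 100.9 kHz, 112.3 kHz.
k=3: 154.2 kHz, 165.6 kHz.
k=4: 207.5 kHz, 218.9 kHz.
Within [48 kHz, 155.05 kHz]: 59 kHz, 100.9 kHz, 112.3 kHz, 154.2 kHz.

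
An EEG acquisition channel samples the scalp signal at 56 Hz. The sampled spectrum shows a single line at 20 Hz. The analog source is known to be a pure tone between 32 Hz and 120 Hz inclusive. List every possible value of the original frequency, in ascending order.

Frequencies that alias to 20 Hz are k·fs ± 20 Hz for integer k ≥ 0.
k=0: 20 Hz.
k=1: 36 Hz, 76 Hz.
k=2: 92 Hz, 132 Hz.
k=3: 148 Hz, 188 Hz.
Within [32 Hz, 120 Hz]: 36 Hz, 76 Hz, 92 Hz.

36 Hz, 76 Hz, 92 Hz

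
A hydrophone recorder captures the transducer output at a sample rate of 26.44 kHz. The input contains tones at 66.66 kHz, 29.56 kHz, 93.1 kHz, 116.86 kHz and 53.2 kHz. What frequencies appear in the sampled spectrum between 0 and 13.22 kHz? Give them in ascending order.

0.32 kHz, 3.12 kHz, 11.1 kHz, 12.66 kHz

fs/2 = 13.22 kHz.
66.66 kHz mod fs = 13.78 kHz.
13.78 kHz > fs/2 = 13.22 kHz, folds to fs − 13.78 kHz = 12.66 kHz.
29.56 kHz mod fs = 3.12 kHz.
3.12 kHz ≤ fs/2 = 13.22 kHz, appears at 3.12 kHz.
93.1 kHz mod fs = 13.78 kHz.
13.78 kHz > fs/2 = 13.22 kHz, folds to fs − 13.78 kHz = 12.66 kHz.
116.86 kHz mod fs = 11.1 kHz.
11.1 kHz ≤ fs/2 = 13.22 kHz, appears at 11.1 kHz.
53.2 kHz mod fs = 0.32 kHz.
0.32 kHz ≤ fs/2 = 13.22 kHz, appears at 0.32 kHz.
Distinct values: {0.32 kHz, 3.12 kHz, 11.1 kHz, 12.66 kHz}.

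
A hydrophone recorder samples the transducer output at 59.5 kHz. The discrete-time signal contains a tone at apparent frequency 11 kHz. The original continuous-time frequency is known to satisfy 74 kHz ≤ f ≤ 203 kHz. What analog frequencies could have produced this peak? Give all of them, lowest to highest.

Frequencies that alias to 11 kHz are k·fs ± 11 kHz for integer k ≥ 0.
k=0: 11 kHz.
k=1: 48.5 kHz, 70.5 kHz.
k=2: 108 kHz, 130 kHz.
k=3: 167.5 kHz, 189.5 kHz.
k=4: 227 kHz, 249 kHz.
Within [74 kHz, 203 kHz]: 108 kHz, 130 kHz, 167.5 kHz, 189.5 kHz.

108 kHz, 130 kHz, 167.5 kHz, 189.5 kHz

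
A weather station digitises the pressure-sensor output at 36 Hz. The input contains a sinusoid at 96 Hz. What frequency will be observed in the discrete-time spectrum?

12 Hz

96 Hz mod fs = 24 Hz.
24 Hz > fs/2 = 18 Hz, folds to fs − 24 Hz = 12 Hz.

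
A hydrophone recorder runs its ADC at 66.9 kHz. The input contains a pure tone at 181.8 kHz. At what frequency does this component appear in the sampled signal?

181.8 kHz mod fs = 48 kHz.
48 kHz > fs/2 = 33.45 kHz, folds to fs − 48 kHz = 18.9 kHz.

18.9 kHz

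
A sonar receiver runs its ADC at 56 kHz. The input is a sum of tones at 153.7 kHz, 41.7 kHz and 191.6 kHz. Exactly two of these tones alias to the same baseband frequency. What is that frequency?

14.3 kHz

fs/2 = 28 kHz.
153.7 kHz mod fs = 41.7 kHz.
41.7 kHz > fs/2 = 28 kHz, folds to fs − 41.7 kHz = 14.3 kHz.
41.7 kHz > fs/2 = 28 kHz, folds to fs − 41.7 kHz = 14.3 kHz.
191.6 kHz mod fs = 23.6 kHz.
23.6 kHz ≤ fs/2 = 28 kHz, appears at 23.6 kHz.
41.7 kHz and 153.7 kHz both map to 14.3 kHz.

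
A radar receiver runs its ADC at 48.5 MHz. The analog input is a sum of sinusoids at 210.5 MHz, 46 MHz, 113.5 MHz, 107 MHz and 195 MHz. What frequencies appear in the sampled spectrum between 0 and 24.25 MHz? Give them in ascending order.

1 MHz, 2.5 MHz, 10 MHz, 16.5 MHz

fs/2 = 24.25 MHz.
210.5 MHz mod fs = 16.5 MHz.
16.5 MHz ≤ fs/2 = 24.25 MHz, appears at 16.5 MHz.
46 MHz > fs/2 = 24.25 MHz, folds to fs − 46 MHz = 2.5 MHz.
113.5 MHz mod fs = 16.5 MHz.
16.5 MHz ≤ fs/2 = 24.25 MHz, appears at 16.5 MHz.
107 MHz mod fs = 10 MHz.
10 MHz ≤ fs/2 = 24.25 MHz, appears at 10 MHz.
195 MHz mod fs = 1 MHz.
1 MHz ≤ fs/2 = 24.25 MHz, appears at 1 MHz.
Distinct values: {1 MHz, 2.5 MHz, 10 MHz, 16.5 MHz}.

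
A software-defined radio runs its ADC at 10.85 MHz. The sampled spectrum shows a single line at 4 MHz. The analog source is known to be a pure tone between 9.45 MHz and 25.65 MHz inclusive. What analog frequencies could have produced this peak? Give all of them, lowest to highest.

14.85 MHz, 17.7 MHz

Frequencies that alias to 4 MHz are k·fs ± 4 MHz for integer k ≥ 0.
k=0: 4 MHz.
k=1: 6.85 MHz, 14.85 MHz.
k=2: 17.7 MHz, 25.7 MHz.
k=3: 28.55 MHz, 36.55 MHz.
Within [9.45 MHz, 25.65 MHz]: 14.85 MHz, 17.7 MHz.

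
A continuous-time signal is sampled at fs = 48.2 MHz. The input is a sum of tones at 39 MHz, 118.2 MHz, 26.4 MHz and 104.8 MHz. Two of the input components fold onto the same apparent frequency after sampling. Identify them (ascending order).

26.4 MHz, 118.2 MHz

fs/2 = 24.1 MHz.
39 MHz > fs/2 = 24.1 MHz, folds to fs − 39 MHz = 9.2 MHz.
118.2 MHz mod fs = 21.8 MHz.
21.8 MHz ≤ fs/2 = 24.1 MHz, appears at 21.8 MHz.
26.4 MHz > fs/2 = 24.1 MHz, folds to fs − 26.4 MHz = 21.8 MHz.
104.8 MHz mod fs = 8.4 MHz.
8.4 MHz ≤ fs/2 = 24.1 MHz, appears at 8.4 MHz.
26.4 MHz and 118.2 MHz both map to 21.8 MHz.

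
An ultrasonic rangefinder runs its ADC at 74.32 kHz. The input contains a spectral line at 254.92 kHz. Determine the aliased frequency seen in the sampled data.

254.92 kHz mod fs = 31.96 kHz.
31.96 kHz ≤ fs/2 = 37.16 kHz, appears at 31.96 kHz.

31.96 kHz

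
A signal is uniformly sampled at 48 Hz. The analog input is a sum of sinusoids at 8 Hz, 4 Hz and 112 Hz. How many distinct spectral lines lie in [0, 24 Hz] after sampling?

3

fs/2 = 24 Hz.
8 Hz ≤ fs/2 = 24 Hz, passes unchanged.
4 Hz ≤ fs/2 = 24 Hz, passes unchanged.
112 Hz mod fs = 16 Hz.
16 Hz ≤ fs/2 = 24 Hz, appears at 16 Hz.
Distinct values: {4 Hz, 8 Hz, 16 Hz} → 3.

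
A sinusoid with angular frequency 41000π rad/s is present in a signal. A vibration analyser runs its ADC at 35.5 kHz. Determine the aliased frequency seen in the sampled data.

15 kHz

ω = 41000π rad/s → f = ω/(2π) = 20500 Hz = 20.5 kHz.
20.5 kHz > fs/2 = 17.75 kHz, folds to fs − 20.5 kHz = 15 kHz.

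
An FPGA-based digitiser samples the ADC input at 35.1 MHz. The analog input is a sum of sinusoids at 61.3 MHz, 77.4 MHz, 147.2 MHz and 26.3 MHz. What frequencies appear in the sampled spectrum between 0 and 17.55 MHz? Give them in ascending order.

6.8 MHz, 7.2 MHz, 8.8 MHz, 8.9 MHz

fs/2 = 17.55 MHz.
61.3 MHz mod fs = 26.2 MHz.
26.2 MHz > fs/2 = 17.55 MHz, folds to fs − 26.2 MHz = 8.9 MHz.
77.4 MHz mod fs = 7.2 MHz.
7.2 MHz ≤ fs/2 = 17.55 MHz, appears at 7.2 MHz.
147.2 MHz mod fs = 6.8 MHz.
6.8 MHz ≤ fs/2 = 17.55 MHz, appears at 6.8 MHz.
26.3 MHz > fs/2 = 17.55 MHz, folds to fs − 26.3 MHz = 8.8 MHz.
Distinct values: {6.8 MHz, 7.2 MHz, 8.8 MHz, 8.9 MHz}.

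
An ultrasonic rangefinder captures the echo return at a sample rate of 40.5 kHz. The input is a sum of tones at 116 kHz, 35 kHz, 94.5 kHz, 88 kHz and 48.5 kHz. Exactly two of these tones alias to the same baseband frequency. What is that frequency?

5.5 kHz

fs/2 = 20.25 kHz.
116 kHz mod fs = 35 kHz.
35 kHz > fs/2 = 20.25 kHz, folds to fs − 35 kHz = 5.5 kHz.
35 kHz > fs/2 = 20.25 kHz, folds to fs − 35 kHz = 5.5 kHz.
94.5 kHz mod fs = 13.5 kHz.
13.5 kHz ≤ fs/2 = 20.25 kHz, appears at 13.5 kHz.
88 kHz mod fs = 7 kHz.
7 kHz ≤ fs/2 = 20.25 kHz, appears at 7 kHz.
48.5 kHz mod fs = 8 kHz.
8 kHz ≤ fs/2 = 20.25 kHz, appears at 8 kHz.
35 kHz and 116 kHz both map to 5.5 kHz.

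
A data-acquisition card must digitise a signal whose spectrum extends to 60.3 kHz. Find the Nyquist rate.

Nyquist rate = 2 × 60.3 kHz = 120.6 kHz.

120.6 kHz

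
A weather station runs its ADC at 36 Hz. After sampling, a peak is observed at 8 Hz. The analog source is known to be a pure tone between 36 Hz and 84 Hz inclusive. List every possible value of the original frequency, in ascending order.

44 Hz, 64 Hz, 80 Hz

Frequencies that alias to 8 Hz are k·fs ± 8 Hz for integer k ≥ 0.
k=0: 8 Hz.
k=1: 28 Hz, 44 Hz.
k=2: 64 Hz, 80 Hz.
k=3: 100 Hz, 116 Hz.
Within [36 Hz, 84 Hz]: 44 Hz, 64 Hz, 80 Hz.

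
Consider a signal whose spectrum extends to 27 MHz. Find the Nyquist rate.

54 MHz

Nyquist rate = 2 × 27 MHz = 54 MHz.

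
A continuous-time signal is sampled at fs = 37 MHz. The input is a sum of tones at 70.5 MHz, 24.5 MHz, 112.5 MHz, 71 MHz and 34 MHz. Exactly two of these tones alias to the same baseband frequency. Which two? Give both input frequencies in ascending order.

fs/2 = 18.5 MHz.
70.5 MHz mod fs = 33.5 MHz.
33.5 MHz > fs/2 = 18.5 MHz, folds to fs − 33.5 MHz = 3.5 MHz.
24.5 MHz > fs/2 = 18.5 MHz, folds to fs − 24.5 MHz = 12.5 MHz.
112.5 MHz mod fs = 1.5 MHz.
1.5 MHz ≤ fs/2 = 18.5 MHz, appears at 1.5 MHz.
71 MHz mod fs = 34 MHz.
34 MHz > fs/2 = 18.5 MHz, folds to fs − 34 MHz = 3 MHz.
34 MHz > fs/2 = 18.5 MHz, folds to fs − 34 MHz = 3 MHz.
34 MHz and 71 MHz both map to 3 MHz.

34 MHz, 71 MHz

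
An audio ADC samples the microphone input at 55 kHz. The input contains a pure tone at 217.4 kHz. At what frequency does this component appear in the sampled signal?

217.4 kHz mod fs = 52.4 kHz.
52.4 kHz > fs/2 = 27.5 kHz, folds to fs − 52.4 kHz = 2.6 kHz.

2.6 kHz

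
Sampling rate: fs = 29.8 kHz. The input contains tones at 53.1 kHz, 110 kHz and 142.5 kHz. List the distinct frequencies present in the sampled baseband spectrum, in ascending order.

fs/2 = 14.9 kHz.
53.1 kHz mod fs = 23.3 kHz.
23.3 kHz > fs/2 = 14.9 kHz, folds to fs − 23.3 kHz = 6.5 kHz.
110 kHz mod fs = 20.6 kHz.
20.6 kHz > fs/2 = 14.9 kHz, folds to fs − 20.6 kHz = 9.2 kHz.
142.5 kHz mod fs = 23.3 kHz.
23.3 kHz > fs/2 = 14.9 kHz, folds to fs − 23.3 kHz = 6.5 kHz.
Distinct values: {6.5 kHz, 9.2 kHz}.

6.5 kHz, 9.2 kHz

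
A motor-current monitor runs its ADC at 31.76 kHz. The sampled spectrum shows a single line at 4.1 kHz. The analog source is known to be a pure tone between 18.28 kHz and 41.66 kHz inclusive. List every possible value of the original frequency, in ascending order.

Frequencies that alias to 4.1 kHz are k·fs ± 4.1 kHz for integer k ≥ 0.
k=0: 4.1 kHz.
k=1: 27.66 kHz, 35.86 kHz.
k=2: 59.42 kHz, 67.62 kHz.
Within [18.28 kHz, 41.66 kHz]: 27.66 kHz, 35.86 kHz.

27.66 kHz, 35.86 kHz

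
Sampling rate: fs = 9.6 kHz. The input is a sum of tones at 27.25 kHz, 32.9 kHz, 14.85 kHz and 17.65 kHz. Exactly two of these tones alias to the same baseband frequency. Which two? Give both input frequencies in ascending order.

fs/2 = 4.8 kHz.
27.25 kHz mod fs = 8.05 kHz.
8.05 kHz > fs/2 = 4.8 kHz, folds to fs − 8.05 kHz = 1.55 kHz.
32.9 kHz mod fs = 4.1 kHz.
4.1 kHz ≤ fs/2 = 4.8 kHz, appears at 4.1 kHz.
14.85 kHz mod fs = 5.25 kHz.
5.25 kHz > fs/2 = 4.8 kHz, folds to fs − 5.25 kHz = 4.35 kHz.
17.65 kHz mod fs = 8.05 kHz.
8.05 kHz > fs/2 = 4.8 kHz, folds to fs − 8.05 kHz = 1.55 kHz.
17.65 kHz and 27.25 kHz both map to 1.55 kHz.

17.65 kHz, 27.25 kHz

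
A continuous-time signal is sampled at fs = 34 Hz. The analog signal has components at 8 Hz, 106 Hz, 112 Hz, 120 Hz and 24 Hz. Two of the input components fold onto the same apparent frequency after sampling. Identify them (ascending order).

24 Hz, 112 Hz

fs/2 = 17 Hz.
8 Hz ≤ fs/2 = 17 Hz, passes unchanged.
106 Hz mod fs = 4 Hz.
4 Hz ≤ fs/2 = 17 Hz, appears at 4 Hz.
112 Hz mod fs = 10 Hz.
10 Hz ≤ fs/2 = 17 Hz, appears at 10 Hz.
120 Hz mod fs = 18 Hz.
18 Hz > fs/2 = 17 Hz, folds to fs − 18 Hz = 16 Hz.
24 Hz > fs/2 = 17 Hz, folds to fs − 24 Hz = 10 Hz.
24 Hz and 112 Hz both map to 10 Hz.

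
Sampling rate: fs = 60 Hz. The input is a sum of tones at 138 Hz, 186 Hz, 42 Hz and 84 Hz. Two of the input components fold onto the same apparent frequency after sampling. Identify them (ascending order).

42 Hz, 138 Hz

fs/2 = 30 Hz.
138 Hz mod fs = 18 Hz.
18 Hz ≤ fs/2 = 30 Hz, appears at 18 Hz.
186 Hz mod fs = 6 Hz.
6 Hz ≤ fs/2 = 30 Hz, appears at 6 Hz.
42 Hz > fs/2 = 30 Hz, folds to fs − 42 Hz = 18 Hz.
84 Hz mod fs = 24 Hz.
24 Hz ≤ fs/2 = 30 Hz, appears at 24 Hz.
42 Hz and 138 Hz both map to 18 Hz.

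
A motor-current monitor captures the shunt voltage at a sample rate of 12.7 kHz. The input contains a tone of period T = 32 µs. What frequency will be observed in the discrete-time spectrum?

5.85 kHz

T = 32 µs → f = 1/T = 31.25 kHz.
31.25 kHz mod fs = 5.85 kHz.
5.85 kHz ≤ fs/2 = 6.35 kHz, appears at 5.85 kHz.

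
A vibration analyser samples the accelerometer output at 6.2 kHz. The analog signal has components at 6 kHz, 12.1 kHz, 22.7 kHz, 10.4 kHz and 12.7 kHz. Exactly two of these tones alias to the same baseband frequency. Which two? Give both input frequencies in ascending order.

12.1 kHz, 12.7 kHz

fs/2 = 3.1 kHz.
6 kHz > fs/2 = 3.1 kHz, folds to fs − 6 kHz = 0.2 kHz.
12.1 kHz mod fs = 5.9 kHz.
5.9 kHz > fs/2 = 3.1 kHz, folds to fs − 5.9 kHz = 0.3 kHz.
22.7 kHz mod fs = 4.1 kHz.
4.1 kHz > fs/2 = 3.1 kHz, folds to fs − 4.1 kHz = 2.1 kHz.
10.4 kHz mod fs = 4.2 kHz.
4.2 kHz > fs/2 = 3.1 kHz, folds to fs − 4.2 kHz = 2 kHz.
12.7 kHz mod fs = 0.3 kHz.
0.3 kHz ≤ fs/2 = 3.1 kHz, appears at 0.3 kHz.
12.1 kHz and 12.7 kHz both map to 0.3 kHz.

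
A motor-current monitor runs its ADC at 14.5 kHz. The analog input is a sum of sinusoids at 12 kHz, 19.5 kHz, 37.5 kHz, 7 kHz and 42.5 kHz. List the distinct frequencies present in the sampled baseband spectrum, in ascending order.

1 kHz, 2.5 kHz, 5 kHz, 6 kHz, 7 kHz

fs/2 = 7.25 kHz.
12 kHz > fs/2 = 7.25 kHz, folds to fs − 12 kHz = 2.5 kHz.
19.5 kHz mod fs = 5 kHz.
5 kHz ≤ fs/2 = 7.25 kHz, appears at 5 kHz.
37.5 kHz mod fs = 8.5 kHz.
8.5 kHz > fs/2 = 7.25 kHz, folds to fs − 8.5 kHz = 6 kHz.
7 kHz ≤ fs/2 = 7.25 kHz, passes unchanged.
42.5 kHz mod fs = 13.5 kHz.
13.5 kHz > fs/2 = 7.25 kHz, folds to fs − 13.5 kHz = 1 kHz.
Distinct values: {1 kHz, 2.5 kHz, 5 kHz, 6 kHz, 7 kHz}.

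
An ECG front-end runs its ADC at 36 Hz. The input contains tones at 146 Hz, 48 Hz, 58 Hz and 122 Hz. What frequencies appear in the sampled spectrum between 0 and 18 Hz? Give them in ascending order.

fs/2 = 18 Hz.
146 Hz mod fs = 2 Hz.
2 Hz ≤ fs/2 = 18 Hz, appears at 2 Hz.
48 Hz mod fs = 12 Hz.
12 Hz ≤ fs/2 = 18 Hz, appears at 12 Hz.
58 Hz mod fs = 22 Hz.
22 Hz > fs/2 = 18 Hz, folds to fs − 22 Hz = 14 Hz.
122 Hz mod fs = 14 Hz.
14 Hz ≤ fs/2 = 18 Hz, appears at 14 Hz.
Distinct values: {2 Hz, 12 Hz, 14 Hz}.

2 Hz, 12 Hz, 14 Hz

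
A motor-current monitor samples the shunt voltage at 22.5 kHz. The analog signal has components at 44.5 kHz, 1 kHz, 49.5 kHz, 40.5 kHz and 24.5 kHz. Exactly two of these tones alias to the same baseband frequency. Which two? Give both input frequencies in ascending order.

fs/2 = 11.25 kHz.
44.5 kHz mod fs = 22 kHz.
22 kHz > fs/2 = 11.25 kHz, folds to fs − 22 kHz = 0.5 kHz.
1 kHz ≤ fs/2 = 11.25 kHz, passes unchanged.
49.5 kHz mod fs = 4.5 kHz.
4.5 kHz ≤ fs/2 = 11.25 kHz, appears at 4.5 kHz.
40.5 kHz mod fs = 18 kHz.
18 kHz > fs/2 = 11.25 kHz, folds to fs − 18 kHz = 4.5 kHz.
24.5 kHz mod fs = 2 kHz.
2 kHz ≤ fs/2 = 11.25 kHz, appears at 2 kHz.
40.5 kHz and 49.5 kHz both map to 4.5 kHz.

40.5 kHz, 49.5 kHz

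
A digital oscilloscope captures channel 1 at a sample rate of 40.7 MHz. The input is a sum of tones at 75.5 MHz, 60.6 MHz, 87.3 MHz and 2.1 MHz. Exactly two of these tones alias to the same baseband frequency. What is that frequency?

5.9 MHz

fs/2 = 20.35 MHz.
75.5 MHz mod fs = 34.8 MHz.
34.8 MHz > fs/2 = 20.35 MHz, folds to fs − 34.8 MHz = 5.9 MHz.
60.6 MHz mod fs = 19.9 MHz.
19.9 MHz ≤ fs/2 = 20.35 MHz, appears at 19.9 MHz.
87.3 MHz mod fs = 5.9 MHz.
5.9 MHz ≤ fs/2 = 20.35 MHz, appears at 5.9 MHz.
2.1 MHz ≤ fs/2 = 20.35 MHz, passes unchanged.
75.5 MHz and 87.3 MHz both map to 5.9 MHz.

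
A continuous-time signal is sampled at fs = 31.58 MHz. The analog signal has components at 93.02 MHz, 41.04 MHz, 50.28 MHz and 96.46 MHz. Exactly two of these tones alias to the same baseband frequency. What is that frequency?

1.72 MHz

fs/2 = 15.79 MHz.
93.02 MHz mod fs = 29.86 MHz.
29.86 MHz > fs/2 = 15.79 MHz, folds to fs − 29.86 MHz = 1.72 MHz.
41.04 MHz mod fs = 9.46 MHz.
9.46 MHz ≤ fs/2 = 15.79 MHz, appears at 9.46 MHz.
50.28 MHz mod fs = 18.7 MHz.
18.7 MHz > fs/2 = 15.79 MHz, folds to fs − 18.7 MHz = 12.88 MHz.
96.46 MHz mod fs = 1.72 MHz.
1.72 MHz ≤ fs/2 = 15.79 MHz, appears at 1.72 MHz.
93.02 MHz and 96.46 MHz both map to 1.72 MHz.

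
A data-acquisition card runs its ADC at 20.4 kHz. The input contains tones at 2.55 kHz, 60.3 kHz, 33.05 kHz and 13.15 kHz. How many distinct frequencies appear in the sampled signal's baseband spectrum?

4

fs/2 = 10.2 kHz.
2.55 kHz ≤ fs/2 = 10.2 kHz, passes unchanged.
60.3 kHz mod fs = 19.5 kHz.
19.5 kHz > fs/2 = 10.2 kHz, folds to fs − 19.5 kHz = 0.9 kHz.
33.05 kHz mod fs = 12.65 kHz.
12.65 kHz > fs/2 = 10.2 kHz, folds to fs − 12.65 kHz = 7.75 kHz.
13.15 kHz > fs/2 = 10.2 kHz, folds to fs − 13.15 kHz = 7.25 kHz.
Distinct values: {0.9 kHz, 2.55 kHz, 7.25 kHz, 7.75 kHz} → 4.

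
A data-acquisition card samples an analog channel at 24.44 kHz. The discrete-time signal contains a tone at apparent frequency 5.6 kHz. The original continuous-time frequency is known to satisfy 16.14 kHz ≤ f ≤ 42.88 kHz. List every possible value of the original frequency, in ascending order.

18.84 kHz, 30.04 kHz

Frequencies that alias to 5.6 kHz are k·fs ± 5.6 kHz for integer k ≥ 0.
k=0: 5.6 kHz.
k=1: 18.84 kHz, 30.04 kHz.
k=2: 43.28 kHz, 54.48 kHz.
Within [16.14 kHz, 42.88 kHz]: 18.84 kHz, 30.04 kHz.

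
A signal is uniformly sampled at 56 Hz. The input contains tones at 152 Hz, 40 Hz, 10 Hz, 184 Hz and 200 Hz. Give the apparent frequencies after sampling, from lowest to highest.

fs/2 = 28 Hz.
152 Hz mod fs = 40 Hz.
40 Hz > fs/2 = 28 Hz, folds to fs − 40 Hz = 16 Hz.
40 Hz > fs/2 = 28 Hz, folds to fs − 40 Hz = 16 Hz.
10 Hz ≤ fs/2 = 28 Hz, passes unchanged.
184 Hz mod fs = 16 Hz.
16 Hz ≤ fs/2 = 28 Hz, appears at 16 Hz.
200 Hz mod fs = 32 Hz.
32 Hz > fs/2 = 28 Hz, folds to fs − 32 Hz = 24 Hz.
Distinct values: {10 Hz, 16 Hz, 24 Hz}.

10 Hz, 16 Hz, 24 Hz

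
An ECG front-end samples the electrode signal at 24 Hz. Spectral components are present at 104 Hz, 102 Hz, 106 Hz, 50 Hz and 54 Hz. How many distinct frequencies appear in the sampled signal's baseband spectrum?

fs/2 = 12 Hz.
104 Hz mod fs = 8 Hz.
8 Hz ≤ fs/2 = 12 Hz, appears at 8 Hz.
102 Hz mod fs = 6 Hz.
6 Hz ≤ fs/2 = 12 Hz, appears at 6 Hz.
106 Hz mod fs = 10 Hz.
10 Hz ≤ fs/2 = 12 Hz, appears at 10 Hz.
50 Hz mod fs = 2 Hz.
2 Hz ≤ fs/2 = 12 Hz, appears at 2 Hz.
54 Hz mod fs = 6 Hz.
6 Hz ≤ fs/2 = 12 Hz, appears at 6 Hz.
Distinct values: {2 Hz, 6 Hz, 8 Hz, 10 Hz} → 4.

4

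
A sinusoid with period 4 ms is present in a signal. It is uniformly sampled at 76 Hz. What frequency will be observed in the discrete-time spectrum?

T = 4 ms → f = 1/T = 250 Hz.
250 Hz mod fs = 22 Hz.
22 Hz ≤ fs/2 = 38 Hz, appears at 22 Hz.

22 Hz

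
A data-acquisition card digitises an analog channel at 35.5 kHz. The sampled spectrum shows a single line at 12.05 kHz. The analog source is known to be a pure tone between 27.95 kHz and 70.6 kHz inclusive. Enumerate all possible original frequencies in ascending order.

47.55 kHz, 58.95 kHz

Frequencies that alias to 12.05 kHz are k·fs ± 12.05 kHz for integer k ≥ 0.
k=0: 12.05 kHz.
k=1: 23.45 kHz, 47.55 kHz.
k=2: 58.95 kHz, 83.05 kHz.
k=3: 94.45 kHz, 118.55 kHz.
Within [27.95 kHz, 70.6 kHz]: 47.55 kHz, 58.95 kHz.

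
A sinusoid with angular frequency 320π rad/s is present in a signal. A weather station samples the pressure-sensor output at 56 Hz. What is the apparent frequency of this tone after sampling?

8 Hz

ω = 320π rad/s → f = ω/(2π) = 160 Hz.
160 Hz mod fs = 48 Hz.
48 Hz > fs/2 = 28 Hz, folds to fs − 48 Hz = 8 Hz.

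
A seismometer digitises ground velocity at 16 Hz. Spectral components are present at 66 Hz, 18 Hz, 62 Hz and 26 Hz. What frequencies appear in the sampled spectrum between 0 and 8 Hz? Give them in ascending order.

2 Hz, 6 Hz

fs/2 = 8 Hz.
66 Hz mod fs = 2 Hz.
2 Hz ≤ fs/2 = 8 Hz, appears at 2 Hz.
18 Hz mod fs = 2 Hz.
2 Hz ≤ fs/2 = 8 Hz, appears at 2 Hz.
62 Hz mod fs = 14 Hz.
14 Hz > fs/2 = 8 Hz, folds to fs − 14 Hz = 2 Hz.
26 Hz mod fs = 10 Hz.
10 Hz > fs/2 = 8 Hz, folds to fs − 10 Hz = 6 Hz.
Distinct values: {2 Hz, 6 Hz}.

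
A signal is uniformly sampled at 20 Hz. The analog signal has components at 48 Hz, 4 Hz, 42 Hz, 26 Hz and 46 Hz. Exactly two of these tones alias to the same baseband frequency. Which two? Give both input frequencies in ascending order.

fs/2 = 10 Hz.
48 Hz mod fs = 8 Hz.
8 Hz ≤ fs/2 = 10 Hz, appears at 8 Hz.
4 Hz ≤ fs/2 = 10 Hz, passes unchanged.
42 Hz mod fs = 2 Hz.
2 Hz ≤ fs/2 = 10 Hz, appears at 2 Hz.
26 Hz mod fs = 6 Hz.
6 Hz ≤ fs/2 = 10 Hz, appears at 6 Hz.
46 Hz mod fs = 6 Hz.
6 Hz ≤ fs/2 = 10 Hz, appears at 6 Hz.
26 Hz and 46 Hz both map to 6 Hz.

26 Hz, 46 Hz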